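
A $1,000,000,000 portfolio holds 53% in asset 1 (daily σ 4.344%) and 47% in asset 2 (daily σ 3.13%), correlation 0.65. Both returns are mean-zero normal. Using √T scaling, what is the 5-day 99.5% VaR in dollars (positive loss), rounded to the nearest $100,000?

$198,400,000

σ_p = √(0.53²·4.344² + 0.47²·3.13² + 2·0.65·0.53·0.47·4.344·3.13) = 3.445%.
σ_{5d} = 3.445% × √5 = 7.703%.
z(99.5%) = 2.576.
VaR = 2.576 × 7.703% = 19.843%; on $1,000,000,000 that is $198,430,000.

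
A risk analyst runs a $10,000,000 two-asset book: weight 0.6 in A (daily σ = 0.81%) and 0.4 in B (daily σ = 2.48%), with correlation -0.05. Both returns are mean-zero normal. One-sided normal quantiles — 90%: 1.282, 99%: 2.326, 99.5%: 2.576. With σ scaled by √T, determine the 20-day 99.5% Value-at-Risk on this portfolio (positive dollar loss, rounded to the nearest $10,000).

σ_p = √(0.6²·0.81² + 0.4²·2.48² + 2·-0.05·0.6·0.4·0.81·2.48) = 1.083%.
σ_{20d} = 1.083% × √20 = 4.843%.
VaR = 2.576 × 4.843% = 12.476%; on $10,000,000 that is $1,247,600.

$1,250,000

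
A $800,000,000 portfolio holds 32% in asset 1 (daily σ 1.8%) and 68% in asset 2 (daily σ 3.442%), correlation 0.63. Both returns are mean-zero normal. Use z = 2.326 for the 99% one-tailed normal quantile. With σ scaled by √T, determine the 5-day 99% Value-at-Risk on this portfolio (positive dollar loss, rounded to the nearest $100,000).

$114,000,000

σ_p = √(0.32²·1.8² + 0.68²·3.442² + 2·0.63·0.32·0.68·1.8·3.442) = 2.740%.
σ_{5d} = 2.740% × √5 = 6.127%.
VaR = 2.326 × 6.127% = 14.251%; on $800,000,000 that is $114,008,000.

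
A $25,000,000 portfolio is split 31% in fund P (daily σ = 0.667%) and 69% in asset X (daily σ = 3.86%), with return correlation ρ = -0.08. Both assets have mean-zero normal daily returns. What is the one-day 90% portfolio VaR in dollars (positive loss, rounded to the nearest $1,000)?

$851,000

σ_p² = 0.31²·0.667² + 0.69²·3.86² + 2·-0.08·0.31·0.69·0.667·3.86 = 7.0483 (%²).
σ_p = √7.0483 = 2.655%.
At 90%, z = 1.282.
VaR = 1.282 × 2.655% = 3.404%; on $25,000,000 that is $851,000.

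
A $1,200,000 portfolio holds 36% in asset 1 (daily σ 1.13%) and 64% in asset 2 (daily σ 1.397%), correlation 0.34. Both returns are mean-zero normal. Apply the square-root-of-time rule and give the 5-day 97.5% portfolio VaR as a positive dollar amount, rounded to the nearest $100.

$57,900

σ_p = √(0.36²·1.13² + 0.64²·1.397² + 2·0.34·0.36·0.64·1.13·1.397) = 1.101%.
σ_{5d} = 1.101% × √5 = 2.462%.
z(97.5%) = 1.960.
VaR = 1.960 × 2.462% = 4.826%; on $1,200,000 that is $57,912.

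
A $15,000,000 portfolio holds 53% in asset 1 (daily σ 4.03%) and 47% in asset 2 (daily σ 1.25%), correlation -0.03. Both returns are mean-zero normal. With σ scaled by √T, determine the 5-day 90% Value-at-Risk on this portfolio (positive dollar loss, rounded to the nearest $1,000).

σ_p = √(0.53²·4.03² + 0.47²·1.25² + 2·-0.03·0.53·0.47·4.03·1.25) = 2.198%.
σ_{5d} = 2.198% × √5 = 4.915%.
z(90%) = 1.282.
VaR = 1.282 × 4.915% = 6.301%; on $15,000,000 that is $945,150.

$945,000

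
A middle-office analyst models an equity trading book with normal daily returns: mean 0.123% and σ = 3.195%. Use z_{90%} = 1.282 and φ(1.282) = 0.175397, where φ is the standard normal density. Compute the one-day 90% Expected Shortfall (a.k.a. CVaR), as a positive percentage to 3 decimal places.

5.481%

Tail multiplier: φ(z)/(1−α) = 0.175397 / 0.1 = 1.754.
ES = −(0.123%) + 3.195% × 1.754 = 5.481%.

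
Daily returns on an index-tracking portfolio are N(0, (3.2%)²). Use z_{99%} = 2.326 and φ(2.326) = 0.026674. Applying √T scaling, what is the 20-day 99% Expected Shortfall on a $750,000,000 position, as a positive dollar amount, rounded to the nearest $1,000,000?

$286,000,000

σ_{20d} = 3.2% × √20 = 14.311%.
ES multiplier = φ(z)/(1−α) = 0.026674/0.01 = 2.667.
ES = 14.311% × 2.667 = 38.167%; on $750,000,000: $286,252,500.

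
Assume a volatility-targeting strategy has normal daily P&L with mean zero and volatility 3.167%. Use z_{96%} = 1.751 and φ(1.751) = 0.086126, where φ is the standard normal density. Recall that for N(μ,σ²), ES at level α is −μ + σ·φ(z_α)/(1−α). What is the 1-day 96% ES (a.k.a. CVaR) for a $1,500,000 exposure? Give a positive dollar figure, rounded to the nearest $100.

Tail multiplier: φ(z)/(1−α) = 0.086126 / 0.04 = 2.153.
ES = 3.167% × 2.153 = 6.819%.
On $1,500,000: 0.06819 × $1,500,000 = $102,285.

$102,300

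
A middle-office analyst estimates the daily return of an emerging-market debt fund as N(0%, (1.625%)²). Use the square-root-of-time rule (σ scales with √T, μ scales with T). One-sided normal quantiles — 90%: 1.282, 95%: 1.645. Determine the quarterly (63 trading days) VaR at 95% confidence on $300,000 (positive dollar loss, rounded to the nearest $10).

$63,650

σ_{63d} = 1.625% × √63 = 12.898%.
VaR = 1.645 × 12.898% = 21.217%.
On $300,000: 0.21217 × $300,000 = $63,651.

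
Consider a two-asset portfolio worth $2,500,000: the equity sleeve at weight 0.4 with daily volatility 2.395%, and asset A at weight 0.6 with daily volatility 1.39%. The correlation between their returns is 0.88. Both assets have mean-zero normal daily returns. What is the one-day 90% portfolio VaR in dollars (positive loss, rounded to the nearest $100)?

σ_p² = 0.4²·2.395² + 0.6²·1.39² + 2·0.88·0.4·0.6·2.395·1.39 = 3.0195 (%²).
σ_p = √3.0195 = 1.738%.
At 90%, z = 1.282.
VaR = 1.282 × 1.738% = 2.228%; on $2,500,000 that is $55,700.

$55,700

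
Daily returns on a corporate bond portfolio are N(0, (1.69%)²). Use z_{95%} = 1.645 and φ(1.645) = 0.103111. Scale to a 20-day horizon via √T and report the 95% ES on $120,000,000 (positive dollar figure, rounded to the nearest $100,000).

$18,700,000

σ_{20d} = 1.69% × √20 = 7.558%.
ES multiplier = φ(z)/(1−α) = 0.103111/0.05 = 2.062.
ES = 7.558% × 2.062 = 15.585%; on $120,000,000: $18,702,000.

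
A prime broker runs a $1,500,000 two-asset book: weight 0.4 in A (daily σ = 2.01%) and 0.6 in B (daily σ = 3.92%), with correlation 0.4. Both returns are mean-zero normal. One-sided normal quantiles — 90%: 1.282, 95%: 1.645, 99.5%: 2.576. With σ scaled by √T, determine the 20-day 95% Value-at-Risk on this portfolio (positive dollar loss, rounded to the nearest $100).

$306,000

σ_p = √(0.4²·2.01² + 0.6²·3.92² + 2·0.4·0.4·0.6·2.01·3.92) = 2.773%.
σ_{20d} = 2.773% × √20 = 12.401%.
VaR = 1.645 × 12.401% = 20.400%; on $1,500,000 that is $306,000.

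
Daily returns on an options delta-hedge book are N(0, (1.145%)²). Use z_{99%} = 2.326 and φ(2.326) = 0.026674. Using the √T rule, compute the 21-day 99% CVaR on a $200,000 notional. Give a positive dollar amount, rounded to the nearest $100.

σ_{21d} = 1.145% × √21 = 5.247%.
ES multiplier = φ(z)/(1−α) = 0.026674/0.01 = 2.667.
ES = 5.247% × 2.667 = 13.994%; on $200,000: $27,988.

$28,000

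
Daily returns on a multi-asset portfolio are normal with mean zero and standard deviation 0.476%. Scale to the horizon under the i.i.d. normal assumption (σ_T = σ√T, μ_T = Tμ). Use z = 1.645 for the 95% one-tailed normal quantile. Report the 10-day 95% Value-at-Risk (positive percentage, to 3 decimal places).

2.476%

σ_{10d} = 0.476% × √10 = 1.505%.
VaR = 1.645 × 1.505% = 2.476%.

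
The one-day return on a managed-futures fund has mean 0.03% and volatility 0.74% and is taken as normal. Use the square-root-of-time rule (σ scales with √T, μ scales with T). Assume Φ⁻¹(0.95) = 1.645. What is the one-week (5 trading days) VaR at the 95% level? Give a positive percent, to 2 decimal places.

2.57%

σ_{5d} = 0.74% × √5 = 1.655%; μ_{5d} = 5 × 0.03% = 0.150%.
VaR = −(0.150%) + 1.645 × 1.655% = 2.572%.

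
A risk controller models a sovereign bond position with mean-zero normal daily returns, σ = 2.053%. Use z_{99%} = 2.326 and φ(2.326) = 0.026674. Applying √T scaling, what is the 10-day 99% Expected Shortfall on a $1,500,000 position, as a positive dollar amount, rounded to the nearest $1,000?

$260,000

σ_{10d} = 2.053% × √10 = 6.492%.
ES multiplier = φ(z)/(1−α) = 0.026674/0.01 = 2.667.
ES = 6.492% × 2.667 = 17.314%; on $1,500,000: $259,710.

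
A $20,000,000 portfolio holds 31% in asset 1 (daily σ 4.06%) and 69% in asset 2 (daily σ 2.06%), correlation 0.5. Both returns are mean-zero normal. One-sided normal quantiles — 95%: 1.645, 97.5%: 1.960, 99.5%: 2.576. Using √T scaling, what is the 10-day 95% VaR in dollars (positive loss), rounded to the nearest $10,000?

$2,420,000

σ_p = √(0.31²·4.06² + 0.69²·2.06² + 2·0.5·0.31·0.69·4.06·2.06) = 2.322%.
σ_{10d} = 2.322% × √10 = 7.343%.
VaR = 1.645 × 7.343% = 12.079%; on $20,000,000 that is $2,415,800.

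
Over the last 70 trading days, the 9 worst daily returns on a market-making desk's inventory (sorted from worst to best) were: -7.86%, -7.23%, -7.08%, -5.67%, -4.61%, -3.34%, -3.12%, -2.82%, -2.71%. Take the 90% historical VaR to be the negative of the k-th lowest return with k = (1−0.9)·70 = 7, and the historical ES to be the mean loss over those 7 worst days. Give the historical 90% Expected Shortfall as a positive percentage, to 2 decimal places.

The 7 worst returns sum to -38.91%.
ES = −(-38.91%) / 7 = 5.5585…% ≈ 5.56%.

5.56%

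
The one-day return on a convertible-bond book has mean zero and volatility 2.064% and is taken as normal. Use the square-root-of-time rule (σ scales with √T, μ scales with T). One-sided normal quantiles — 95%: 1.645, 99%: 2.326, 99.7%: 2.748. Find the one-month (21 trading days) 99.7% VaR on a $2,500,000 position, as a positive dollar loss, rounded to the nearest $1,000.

$650,000

σ_{21d} = 2.064% × √21 = 9.458%.
VaR = 2.748 × 9.458% = 25.991%.
On $2,500,000: 0.25991 × $2,500,000 = $649,775.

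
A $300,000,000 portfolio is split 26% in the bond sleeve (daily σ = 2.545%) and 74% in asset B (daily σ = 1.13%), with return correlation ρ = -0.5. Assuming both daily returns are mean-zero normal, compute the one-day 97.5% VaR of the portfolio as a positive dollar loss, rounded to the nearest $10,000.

σ_p² = 0.26²·2.545² + 0.74²·1.13² + 2·-0.5·0.26·0.74·2.545·1.13 = 0.5838 (%²).
σ_p = √0.5838 = 0.764%.
At 97.5%, z = 1.960.
VaR = 1.960 × 0.764% = 1.497%; on $300,000,000 that is $4,491,000.

$4,490,000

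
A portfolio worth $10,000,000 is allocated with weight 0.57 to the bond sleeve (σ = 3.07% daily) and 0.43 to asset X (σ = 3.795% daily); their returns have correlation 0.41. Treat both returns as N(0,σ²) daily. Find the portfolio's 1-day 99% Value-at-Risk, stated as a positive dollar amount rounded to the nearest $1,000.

$661,000

σ_p² = 0.57²·3.07² + 0.43²·3.795² + 2·0.41·0.57·0.43·3.07·3.795 = 8.0667 (%²).
σ_p = √8.0667 = 2.840%.
At 99%, z = 2.326.
VaR = 2.326 × 2.840% = 6.606%; on $10,000,000 that is $660,600.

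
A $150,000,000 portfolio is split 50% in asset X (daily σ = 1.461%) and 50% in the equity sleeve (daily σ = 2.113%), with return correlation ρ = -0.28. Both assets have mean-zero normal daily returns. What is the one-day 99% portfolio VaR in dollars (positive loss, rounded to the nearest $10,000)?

$3,850,000

σ_p² = 0.5²·1.461² + 0.5²·2.113² + 2·-0.28·0.5·0.5·1.461·2.113 = 1.2176 (%²).
σ_p = √1.2176 = 1.103%.
At 99%, z = 2.326.
VaR = 2.326 × 1.103% = 2.566%; on $150,000,000 that is $3,849,000.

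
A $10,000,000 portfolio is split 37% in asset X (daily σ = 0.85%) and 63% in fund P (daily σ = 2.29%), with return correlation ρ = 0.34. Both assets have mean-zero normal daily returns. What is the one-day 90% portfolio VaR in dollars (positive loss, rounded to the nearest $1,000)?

$202,000

σ_p² = 0.37²·0.85² + 0.63²·2.29² + 2·0.34·0.37·0.63·0.85·2.29 = 2.4888 (%²).
σ_p = √2.4888 = 1.578%.
At 90%, z = 1.282.
VaR = 1.282 × 1.578% = 2.023%; on $10,000,000 that is $202,300.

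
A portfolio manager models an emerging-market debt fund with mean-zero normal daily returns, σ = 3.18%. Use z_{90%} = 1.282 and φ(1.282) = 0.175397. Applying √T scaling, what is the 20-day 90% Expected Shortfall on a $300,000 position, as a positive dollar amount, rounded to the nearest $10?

σ_{20d} = 3.18% × √20 = 14.221%.
ES multiplier = φ(z)/(1−α) = 0.175397/0.1 = 1.754.
ES = 14.221% × 1.754 = 24.944%; on $300,000: $74,832.

$74,830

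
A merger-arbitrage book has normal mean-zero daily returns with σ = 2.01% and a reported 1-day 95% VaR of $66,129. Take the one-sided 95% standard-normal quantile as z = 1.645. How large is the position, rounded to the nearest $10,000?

VaR as a fraction of value: z·σ = 1.645 × 2.01% = 3.30645%.
Position = $66,129 / 0.0330645 = $2,000,000.

$2,000,000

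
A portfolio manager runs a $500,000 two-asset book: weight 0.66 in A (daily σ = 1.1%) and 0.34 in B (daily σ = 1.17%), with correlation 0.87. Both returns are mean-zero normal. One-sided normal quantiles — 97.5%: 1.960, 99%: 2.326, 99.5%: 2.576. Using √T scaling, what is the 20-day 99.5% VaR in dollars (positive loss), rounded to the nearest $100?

$62,800

σ_p = √(0.66²·1.1² + 0.34²·1.17² + 2·0.87·0.66·0.34·1.1·1.17) = 1.090%.
σ_{20d} = 1.090% × √20 = 4.875%.
VaR = 2.576 × 4.875% = 12.558%; on $500,000 that is $62,790.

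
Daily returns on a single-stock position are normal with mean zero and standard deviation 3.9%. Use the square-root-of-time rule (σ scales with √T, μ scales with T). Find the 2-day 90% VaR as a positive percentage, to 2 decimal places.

7.07%

At 90%, z = 1.282.
σ_{2d} = 3.9% × √2 = 5.515%.
VaR = 1.282 × 5.515% = 7.070%.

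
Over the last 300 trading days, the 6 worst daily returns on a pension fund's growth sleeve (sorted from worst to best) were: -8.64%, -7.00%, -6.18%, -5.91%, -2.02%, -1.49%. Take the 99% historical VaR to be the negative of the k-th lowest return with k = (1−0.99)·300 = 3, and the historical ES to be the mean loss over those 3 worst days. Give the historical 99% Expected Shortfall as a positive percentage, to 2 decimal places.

The 3 worst returns sum to -21.82%.
ES = −(-21.82%) / 3 = 7.2733…% ≈ 7.27%.

7.27%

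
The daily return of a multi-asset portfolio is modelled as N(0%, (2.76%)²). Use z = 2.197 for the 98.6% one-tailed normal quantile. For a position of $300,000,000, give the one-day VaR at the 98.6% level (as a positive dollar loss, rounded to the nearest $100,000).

VaR = z·σ = 2.197 × 2.76% = 6.064%.
On $300,000,000: 0.06064 × $300,000,000 = $18,192,000.

$18,200,000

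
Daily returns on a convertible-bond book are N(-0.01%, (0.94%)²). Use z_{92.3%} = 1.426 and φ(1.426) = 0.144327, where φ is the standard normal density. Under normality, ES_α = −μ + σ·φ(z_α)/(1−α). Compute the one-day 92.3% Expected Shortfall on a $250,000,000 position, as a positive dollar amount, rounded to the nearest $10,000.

$4,430,000

Tail multiplier: φ(z)/(1−α) = 0.144327 / 0.077 = 1.874.
ES = −(-0.01%) + 0.94% × 1.874 = 1.772%.
On $250,000,000: 0.01772 × $250,000,000 = $4,430,000.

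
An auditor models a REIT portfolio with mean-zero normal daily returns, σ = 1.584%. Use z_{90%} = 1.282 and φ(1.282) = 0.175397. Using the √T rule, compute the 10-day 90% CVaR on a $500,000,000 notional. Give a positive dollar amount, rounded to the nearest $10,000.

$43,930,000

σ_{10d} = 1.584% × √10 = 5.009%.
ES multiplier = φ(z)/(1−α) = 0.175397/0.1 = 1.754.
ES = 5.009% × 1.754 = 8.786%; on $500,000,000: $43,930,000.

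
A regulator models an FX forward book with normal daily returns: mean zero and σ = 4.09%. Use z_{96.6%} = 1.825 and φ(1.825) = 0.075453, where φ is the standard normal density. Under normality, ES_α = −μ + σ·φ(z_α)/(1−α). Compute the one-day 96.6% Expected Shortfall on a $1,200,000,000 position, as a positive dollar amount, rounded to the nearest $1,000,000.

$109,000,000

Tail multiplier: φ(z)/(1−α) = 0.075453 / 0.034 = 2.219.
ES = 4.09% × 2.219 = 9.076%.
On $1,200,000,000: 0.09076 × $1,200,000,000 = $108,912,000.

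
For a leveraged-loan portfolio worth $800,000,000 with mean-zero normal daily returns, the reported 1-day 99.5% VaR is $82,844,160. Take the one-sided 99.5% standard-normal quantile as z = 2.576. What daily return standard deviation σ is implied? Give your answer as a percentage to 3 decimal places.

VaR as a fraction: $82,844,160 / $800,000,000 = 10.356%.
σ = VaR / z = 10.356% / 2.576 = 4.020%.

4.020%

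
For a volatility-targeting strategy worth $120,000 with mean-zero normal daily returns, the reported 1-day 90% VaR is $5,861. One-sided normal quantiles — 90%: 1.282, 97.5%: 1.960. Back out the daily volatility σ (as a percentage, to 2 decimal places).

3.81%

VaR as a fraction: $5,861 / $120,000 = 4.884%.
σ = VaR / z = 4.884% / 1.282 = 3.810%.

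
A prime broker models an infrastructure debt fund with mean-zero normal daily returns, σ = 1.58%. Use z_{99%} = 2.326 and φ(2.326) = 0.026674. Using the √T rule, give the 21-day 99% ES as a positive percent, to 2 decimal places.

19.31%

σ_{21d} = 1.58% × √21 = 7.240%.
ES multiplier = φ(z)/(1−α) = 0.026674/0.01 = 2.667.
ES = 7.240% × 2.667 = 19.309%.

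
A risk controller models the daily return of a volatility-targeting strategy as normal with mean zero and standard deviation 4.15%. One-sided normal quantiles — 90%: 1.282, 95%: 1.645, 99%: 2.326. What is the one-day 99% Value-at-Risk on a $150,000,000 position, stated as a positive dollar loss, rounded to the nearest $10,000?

$14,480,000

VaR = z·σ = 2.326 × 4.15% = 9.653%.
On $150,000,000: 0.09653 × $150,000,000 = $14,479,500.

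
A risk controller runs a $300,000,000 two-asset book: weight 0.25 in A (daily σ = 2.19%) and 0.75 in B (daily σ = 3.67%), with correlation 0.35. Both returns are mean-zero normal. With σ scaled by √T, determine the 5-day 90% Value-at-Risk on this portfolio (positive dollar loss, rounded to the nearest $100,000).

σ_p = √(0.25²·2.19² + 0.75²·3.67² + 2·0.35·0.25·0.75·2.19·3.67) = 2.988%.
σ_{5d} = 2.988% × √5 = 6.681%.
z(90%) = 1.282.
VaR = 1.282 × 6.681% = 8.565%; on $300,000,000 that is $25,695,000.

$25,700,000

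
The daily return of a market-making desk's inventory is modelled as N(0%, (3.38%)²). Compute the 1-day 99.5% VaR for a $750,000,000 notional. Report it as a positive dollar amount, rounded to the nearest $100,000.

At 99.5% one-sided, z = 2.576.
VaR = z·σ = 2.576 × 3.38% = 8.707%.
On $750,000,000: 0.08707 × $750,000,000 = $65,302,500.

$65,300,000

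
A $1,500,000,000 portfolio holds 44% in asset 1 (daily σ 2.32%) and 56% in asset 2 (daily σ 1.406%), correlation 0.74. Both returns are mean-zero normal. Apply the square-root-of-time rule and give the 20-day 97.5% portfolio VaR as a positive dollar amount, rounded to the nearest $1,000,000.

σ_p = √(0.44²·2.32² + 0.56²·1.406² + 2·0.74·0.44·0.56·2.32·1.406) = 1.689%.
σ_{20d} = 1.689% × √20 = 7.553%.
z(97.5%) = 1.960.
VaR = 1.960 × 7.553% = 14.804%; on $1,500,000,000 that is $222,060,000.

$222,000,000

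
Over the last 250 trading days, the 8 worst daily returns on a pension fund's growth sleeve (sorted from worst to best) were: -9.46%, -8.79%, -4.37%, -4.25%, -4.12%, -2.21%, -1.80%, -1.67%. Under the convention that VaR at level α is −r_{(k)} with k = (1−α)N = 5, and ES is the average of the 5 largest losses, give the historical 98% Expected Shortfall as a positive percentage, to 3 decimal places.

6.198%

The 5 worst returns sum to -30.99%.
ES = −(-30.99%) / 5 = 6.198%.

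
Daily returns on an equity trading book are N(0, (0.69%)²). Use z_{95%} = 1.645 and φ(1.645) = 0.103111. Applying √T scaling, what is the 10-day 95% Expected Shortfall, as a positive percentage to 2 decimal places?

σ_{10d} = 0.69% × √10 = 2.182%.
ES multiplier = φ(z)/(1−α) = 0.103111/0.05 = 2.062.
ES = 2.182% × 2.062 = 4.499%.

4.50%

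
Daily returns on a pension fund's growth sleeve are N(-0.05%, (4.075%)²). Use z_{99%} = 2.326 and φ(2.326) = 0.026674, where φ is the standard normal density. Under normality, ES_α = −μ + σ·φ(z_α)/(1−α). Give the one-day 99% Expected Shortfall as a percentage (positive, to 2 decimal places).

10.92%

Tail multiplier: φ(z)/(1−α) = 0.026674 / 0.01 = 2.667.
ES = −(-0.05%) + 4.075% × 2.667 = 10.918%.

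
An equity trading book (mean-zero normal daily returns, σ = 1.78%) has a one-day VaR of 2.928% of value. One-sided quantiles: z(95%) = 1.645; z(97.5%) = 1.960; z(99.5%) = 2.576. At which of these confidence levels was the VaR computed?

Implied z = VaR/σ = 2.928 / 1.78 = 1.645.
This matches z(95%) = 1.645.

95%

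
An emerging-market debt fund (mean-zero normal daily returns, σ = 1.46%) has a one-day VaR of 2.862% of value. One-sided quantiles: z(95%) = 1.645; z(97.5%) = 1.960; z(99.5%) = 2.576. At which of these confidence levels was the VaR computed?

Implied z = VaR/σ = 2.862 / 1.46 = 1.960.
This matches z(97.5%) = 1.960.

97.5%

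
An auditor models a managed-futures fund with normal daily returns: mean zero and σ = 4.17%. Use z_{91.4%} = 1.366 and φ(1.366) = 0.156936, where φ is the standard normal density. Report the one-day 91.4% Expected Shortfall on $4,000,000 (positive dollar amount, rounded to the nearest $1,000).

$304,000

Tail multiplier: φ(z)/(1−α) = 0.156936 / 0.086 = 1.825.
ES = 4.17% × 1.825 = 7.610%.
On $4,000,000: 0.07610 × $4,000,000 = $304,400.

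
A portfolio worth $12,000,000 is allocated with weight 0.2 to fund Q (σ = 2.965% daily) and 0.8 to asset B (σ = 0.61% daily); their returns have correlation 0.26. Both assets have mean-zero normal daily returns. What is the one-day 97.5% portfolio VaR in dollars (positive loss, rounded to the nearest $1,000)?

$202,000

σ_p² = 0.2²·2.965² + 0.8²·0.61² + 2·0.26·0.2·0.8·2.965·0.61 = 0.7403 (%²).
σ_p = √0.7403 = 0.860%.
At 97.5%, z = 1.960.
VaR = 1.960 × 0.860% = 1.686%; on $12,000,000 that is $202,320.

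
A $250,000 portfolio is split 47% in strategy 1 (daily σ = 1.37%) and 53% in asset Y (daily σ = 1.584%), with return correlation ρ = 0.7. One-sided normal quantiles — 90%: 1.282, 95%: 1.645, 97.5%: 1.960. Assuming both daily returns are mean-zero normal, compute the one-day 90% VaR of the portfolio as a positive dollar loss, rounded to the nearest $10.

σ_p² = 0.47²·1.37² + 0.53²·1.584² + 2·0.7·0.47·0.53·1.37·1.584 = 1.8762 (%²).
σ_p = √1.8762 = 1.370%.
VaR = 1.282 × 1.370% = 1.756%; on $250,000 that is $4,390.

$4,390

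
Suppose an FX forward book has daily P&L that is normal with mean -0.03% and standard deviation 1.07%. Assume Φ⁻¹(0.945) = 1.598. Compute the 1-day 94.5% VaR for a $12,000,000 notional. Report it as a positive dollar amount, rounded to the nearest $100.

VaR = −μ + z·σ = −(-0.03%) + 1.598 × 1.07% = 1.740%.
On $12,000,000: 0.01740 × $12,000,000 = $208,800.

$208,800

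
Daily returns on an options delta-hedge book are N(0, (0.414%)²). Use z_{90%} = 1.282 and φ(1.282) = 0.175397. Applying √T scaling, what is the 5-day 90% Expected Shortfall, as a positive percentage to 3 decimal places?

1.624%

σ_{5d} = 0.414% × √5 = 0.926%.
ES multiplier = φ(z)/(1−α) = 0.175397/0.1 = 1.754.
ES = 0.926% × 1.754 = 1.624%.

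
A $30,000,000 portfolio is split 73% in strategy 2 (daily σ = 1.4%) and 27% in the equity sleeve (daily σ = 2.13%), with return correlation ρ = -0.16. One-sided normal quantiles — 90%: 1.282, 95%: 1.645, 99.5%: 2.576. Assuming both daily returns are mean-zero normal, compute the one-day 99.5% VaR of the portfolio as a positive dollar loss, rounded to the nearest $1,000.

$842,000

σ_p² = 0.73²·1.4² + 0.27²·2.13² + 2·-0.16·0.73·0.27·1.4·2.13 = 1.1871 (%²).
σ_p = √1.1871 = 1.090%.
VaR = 2.576 × 1.090% = 2.808%; on $30,000,000 that is $842,400.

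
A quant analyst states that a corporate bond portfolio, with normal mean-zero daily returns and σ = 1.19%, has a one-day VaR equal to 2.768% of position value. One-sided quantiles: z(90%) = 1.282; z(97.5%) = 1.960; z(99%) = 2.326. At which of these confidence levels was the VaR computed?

99%

Implied z = VaR/σ = 2.768 / 1.19 = 2.326.
This matches z(99%) = 2.326.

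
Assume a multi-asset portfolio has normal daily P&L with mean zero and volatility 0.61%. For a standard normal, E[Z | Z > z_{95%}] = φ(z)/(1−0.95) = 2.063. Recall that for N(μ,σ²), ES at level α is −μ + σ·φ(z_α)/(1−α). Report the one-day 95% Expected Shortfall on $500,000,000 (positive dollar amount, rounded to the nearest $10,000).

$6,290,000

ES = 0.61% × 2.063 = 1.258%.
On $500,000,000: 0.01258 × $500,000,000 = $6,290,000.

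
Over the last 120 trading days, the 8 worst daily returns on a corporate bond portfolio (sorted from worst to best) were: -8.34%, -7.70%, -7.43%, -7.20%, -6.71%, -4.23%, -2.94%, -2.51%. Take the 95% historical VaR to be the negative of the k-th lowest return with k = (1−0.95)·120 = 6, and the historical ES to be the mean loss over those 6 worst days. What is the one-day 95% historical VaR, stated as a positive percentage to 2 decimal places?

k = 6; the 6th lowest return is -4.23%, so VaR = 4.23%.

4.23%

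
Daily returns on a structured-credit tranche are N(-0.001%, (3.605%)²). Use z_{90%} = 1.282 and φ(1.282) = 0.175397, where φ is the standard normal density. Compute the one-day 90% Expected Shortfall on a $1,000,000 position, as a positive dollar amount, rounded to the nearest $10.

Tail multiplier: φ(z)/(1−α) = 0.175397 / 0.1 = 1.754.
ES = −(-0.001%) + 3.605% × 1.754 = 6.324%.
On $1,000,000: 0.06324 × $1,000,000 = $63,240.

$63,240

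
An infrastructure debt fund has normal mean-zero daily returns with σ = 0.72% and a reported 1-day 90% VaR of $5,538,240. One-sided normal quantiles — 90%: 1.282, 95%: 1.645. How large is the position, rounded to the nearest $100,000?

$600,000,000

VaR as a fraction of value: z·σ = 1.282 × 0.72% = 0.92304%.
Position = $5,538,240 / 0.0092304 = $600,000,000.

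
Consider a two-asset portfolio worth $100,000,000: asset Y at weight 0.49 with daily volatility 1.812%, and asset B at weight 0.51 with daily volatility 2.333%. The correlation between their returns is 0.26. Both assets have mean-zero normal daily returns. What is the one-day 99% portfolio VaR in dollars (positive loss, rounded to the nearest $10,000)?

$3,860,000

σ_p² = 0.49²·1.812² + 0.51²·2.333² + 2·0.26·0.49·0.51·1.812·2.333 = 2.7534 (%²).
σ_p = √2.7534 = 1.659%.
At 99%, z = 2.326.
VaR = 2.326 × 1.659% = 3.859%; on $100,000,000 that is $3,859,000.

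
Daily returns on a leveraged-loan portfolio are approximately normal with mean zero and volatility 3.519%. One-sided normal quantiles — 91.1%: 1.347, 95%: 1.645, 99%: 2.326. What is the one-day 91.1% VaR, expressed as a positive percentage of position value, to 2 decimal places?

4.74%

VaR = z·σ = 1.347 × 3.519% = 4.740%.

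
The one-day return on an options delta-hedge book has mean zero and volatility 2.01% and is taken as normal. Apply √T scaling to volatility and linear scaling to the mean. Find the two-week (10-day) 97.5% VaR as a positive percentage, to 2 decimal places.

At 97.5%, z = 1.960.
σ_{10d} = 2.01% × √10 = 6.356%.
VaR = 1.960 × 6.356% = 12.458%.

12.46%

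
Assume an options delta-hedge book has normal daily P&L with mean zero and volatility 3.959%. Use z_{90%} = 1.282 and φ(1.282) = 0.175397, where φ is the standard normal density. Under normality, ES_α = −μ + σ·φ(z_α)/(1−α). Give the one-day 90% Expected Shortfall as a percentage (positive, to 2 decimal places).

Tail multiplier: φ(z)/(1−α) = 0.175397 / 0.1 = 1.754.
ES = 3.959% × 1.754 = 6.944%.

6.94%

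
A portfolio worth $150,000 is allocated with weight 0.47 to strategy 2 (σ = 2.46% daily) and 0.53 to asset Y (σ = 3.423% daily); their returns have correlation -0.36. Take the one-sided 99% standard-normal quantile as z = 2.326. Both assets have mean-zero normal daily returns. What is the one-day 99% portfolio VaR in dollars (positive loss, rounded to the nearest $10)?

σ_p² = 0.47²·2.46² + 0.53²·3.423² + 2·-0.36·0.47·0.53·2.46·3.423 = 3.1178 (%²).
σ_p = √3.1178 = 1.766%.
VaR = 2.326 × 1.766% = 4.108%; on $150,000 that is $6,162.

$6,160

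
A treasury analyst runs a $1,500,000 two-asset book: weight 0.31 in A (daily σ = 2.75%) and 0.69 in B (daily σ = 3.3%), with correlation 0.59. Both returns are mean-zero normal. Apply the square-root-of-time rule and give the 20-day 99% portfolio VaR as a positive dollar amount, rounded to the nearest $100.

σ_p = √(0.31²·2.75² + 0.69²·3.3² + 2·0.59·0.31·0.69·2.75·3.3) = 2.864%.
σ_{20d} = 2.864% × √20 = 12.808%.
z(99%) = 2.326.
VaR = 2.326 × 12.808% = 29.791%; on $1,500,000 that is $446,865.

$446,900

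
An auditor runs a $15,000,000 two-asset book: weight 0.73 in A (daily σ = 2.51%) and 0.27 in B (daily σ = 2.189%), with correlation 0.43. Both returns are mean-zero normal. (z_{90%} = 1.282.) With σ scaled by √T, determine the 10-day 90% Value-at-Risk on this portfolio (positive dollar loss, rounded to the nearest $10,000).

σ_p = √(0.73²·2.51² + 0.27²·2.189² + 2·0.43·0.73·0.27·2.51·2.189) = 2.154%.
σ_{10d} = 2.154% × √10 = 6.812%.
VaR = 1.282 × 6.812% = 8.733%; on $15,000,000 that is $1,309,950.

$1,310,000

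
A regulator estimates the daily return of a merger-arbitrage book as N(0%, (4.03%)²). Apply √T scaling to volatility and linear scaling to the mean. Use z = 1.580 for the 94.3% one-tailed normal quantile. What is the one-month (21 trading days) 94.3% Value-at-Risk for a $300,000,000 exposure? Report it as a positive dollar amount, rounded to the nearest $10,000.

σ_{21d} = 4.03% × √21 = 18.468%.
VaR = 1.580 × 18.468% = 29.179%.
On $300,000,000: 0.29179 × $300,000,000 = $87,537,000.

$87,540,000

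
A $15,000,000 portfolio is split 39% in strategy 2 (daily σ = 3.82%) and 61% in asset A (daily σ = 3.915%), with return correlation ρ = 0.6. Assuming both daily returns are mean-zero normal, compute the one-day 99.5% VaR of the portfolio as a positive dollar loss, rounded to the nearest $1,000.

$1,349,000

σ_p² = 0.39²·3.82² + 0.61²·3.915² + 2·0.6·0.39·0.61·3.82·3.915 = 12.1922 (%²).
σ_p = √12.1922 = 3.492%.
At 99.5%, z = 2.576.
VaR = 2.576 × 3.492% = 8.995%; on $15,000,000 that is $1,349,250.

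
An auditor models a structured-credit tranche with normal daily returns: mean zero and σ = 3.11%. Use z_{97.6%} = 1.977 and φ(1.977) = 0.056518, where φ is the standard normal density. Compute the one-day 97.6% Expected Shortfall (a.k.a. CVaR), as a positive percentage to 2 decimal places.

7.32%

Tail multiplier: φ(z)/(1−α) = 0.056518 / 0.024 = 2.355.
ES = 3.11% × 2.355 = 7.324%.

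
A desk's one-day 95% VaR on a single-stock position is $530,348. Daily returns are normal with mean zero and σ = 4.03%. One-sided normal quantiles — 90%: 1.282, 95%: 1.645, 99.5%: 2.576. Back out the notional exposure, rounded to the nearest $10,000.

VaR as a fraction of value: z·σ = 1.645 × 4.03% = 6.62935%.
Position = $530,348 / 0.0662935 = $8,000,000.

$8,000,000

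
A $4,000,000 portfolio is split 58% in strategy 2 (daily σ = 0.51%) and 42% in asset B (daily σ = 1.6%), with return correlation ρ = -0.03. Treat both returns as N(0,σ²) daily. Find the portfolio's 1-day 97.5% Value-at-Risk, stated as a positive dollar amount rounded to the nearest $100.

$56,900

σ_p² = 0.58²·0.51² + 0.42²·1.6² + 2·-0.03·0.58·0.42·0.51·1.6 = 0.5272 (%²).
σ_p = √0.5272 = 0.726%.
At 97.5%, z = 1.960.
VaR = 1.960 × 0.726% = 1.423%; on $4,000,000 that is $56,920.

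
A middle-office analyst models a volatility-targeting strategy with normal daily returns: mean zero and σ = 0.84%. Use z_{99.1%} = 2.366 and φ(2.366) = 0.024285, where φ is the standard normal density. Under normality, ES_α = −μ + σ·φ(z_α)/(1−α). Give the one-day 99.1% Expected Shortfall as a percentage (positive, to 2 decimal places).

2.27%

Tail multiplier: φ(z)/(1−α) = 0.024285 / 0.009 = 2.698.
ES = 0.84% × 2.698 = 2.266%.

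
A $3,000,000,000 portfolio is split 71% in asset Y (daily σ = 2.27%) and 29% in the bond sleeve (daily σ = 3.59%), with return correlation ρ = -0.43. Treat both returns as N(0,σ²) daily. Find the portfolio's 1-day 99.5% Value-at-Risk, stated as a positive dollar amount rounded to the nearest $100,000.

σ_p² = 0.71²·2.27² + 0.29²·3.59² + 2·-0.43·0.71·0.29·2.27·3.59 = 2.2384 (%²).
σ_p = √2.2384 = 1.496%.
At 99.5%, z = 2.576.
VaR = 2.576 × 1.496% = 3.854%; on $3,000,000,000 that is $115,620,000.

$115,600,000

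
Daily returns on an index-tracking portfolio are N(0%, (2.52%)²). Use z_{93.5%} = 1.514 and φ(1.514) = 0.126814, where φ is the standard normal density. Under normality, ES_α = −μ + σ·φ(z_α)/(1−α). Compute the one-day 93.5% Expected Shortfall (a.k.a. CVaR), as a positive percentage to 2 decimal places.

4.92%

Tail multiplier: φ(z)/(1−α) = 0.126814 / 0.065 = 1.951.
ES = 2.52% × 1.951 = 4.917%.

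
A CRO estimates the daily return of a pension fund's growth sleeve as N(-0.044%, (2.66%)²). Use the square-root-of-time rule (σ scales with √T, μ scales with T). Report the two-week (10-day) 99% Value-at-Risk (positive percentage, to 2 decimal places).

At 99%, z = 2.326.
σ_{10d} = 2.66% × √10 = 8.412%; μ_{10d} = 10 × -0.044% = -0.440%.
VaR = −(-0.440%) + 2.326 × 8.412% = 20.006%.

20.01%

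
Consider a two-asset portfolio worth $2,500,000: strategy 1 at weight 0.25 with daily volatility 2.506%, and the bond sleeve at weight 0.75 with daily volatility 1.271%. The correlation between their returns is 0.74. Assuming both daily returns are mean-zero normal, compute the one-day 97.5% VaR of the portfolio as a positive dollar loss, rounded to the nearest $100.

σ_p² = 0.25²·2.506² + 0.75²·1.271² + 2·0.74·0.25·0.75·2.506·1.271 = 2.1851 (%²).
σ_p = √2.1851 = 1.478%.
At 97.5%, z = 1.960.
VaR = 1.960 × 1.478% = 2.897%; on $2,500,000 that is $72,425.

$72,400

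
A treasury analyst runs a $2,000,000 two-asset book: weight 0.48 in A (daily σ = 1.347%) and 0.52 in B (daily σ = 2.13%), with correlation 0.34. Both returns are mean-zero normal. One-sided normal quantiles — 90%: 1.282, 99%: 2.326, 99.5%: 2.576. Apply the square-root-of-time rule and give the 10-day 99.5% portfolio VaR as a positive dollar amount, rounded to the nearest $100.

$237,900

σ_p = √(0.48²·1.347² + 0.52²·2.13² + 2·0.34·0.48·0.52·1.347·2.13) = 1.460%.
σ_{10d} = 1.460% × √10 = 4.617%.
VaR = 2.576 × 4.617% = 11.893%; on $2,000,000 that is $237,860.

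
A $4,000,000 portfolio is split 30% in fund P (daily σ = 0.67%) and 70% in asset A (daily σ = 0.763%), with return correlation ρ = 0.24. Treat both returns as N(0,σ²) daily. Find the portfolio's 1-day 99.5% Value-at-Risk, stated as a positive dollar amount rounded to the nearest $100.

$63,300

σ_p² = 0.3²·0.67² + 0.7²·0.763² + 2·0.24·0.3·0.7·0.67·0.763 = 0.3772 (%²).
σ_p = √0.3772 = 0.614%.
At 99.5%, z = 2.576.
VaR = 2.576 × 0.614% = 1.582%; on $4,000,000 that is $63,280.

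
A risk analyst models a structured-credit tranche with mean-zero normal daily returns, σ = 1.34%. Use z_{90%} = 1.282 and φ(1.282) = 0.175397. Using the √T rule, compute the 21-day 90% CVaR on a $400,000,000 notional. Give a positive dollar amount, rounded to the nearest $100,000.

$43,100,000

σ_{21d} = 1.34% × √21 = 6.141%.
ES multiplier = φ(z)/(1−α) = 0.175397/0.1 = 1.754.
ES = 6.141% × 1.754 = 10.771%; on $400,000,000: $43,084,000.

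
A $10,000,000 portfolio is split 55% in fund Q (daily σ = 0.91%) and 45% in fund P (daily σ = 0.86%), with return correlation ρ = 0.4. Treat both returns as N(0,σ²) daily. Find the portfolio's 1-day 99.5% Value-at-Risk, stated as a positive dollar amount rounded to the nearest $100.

σ_p² = 0.55²·0.91² + 0.45²·0.86² + 2·0.4·0.55·0.45·0.91·0.86 = 0.5552 (%²).
σ_p = √0.5552 = 0.745%.
At 99.5%, z = 2.576.
VaR = 2.576 × 0.745% = 1.919%; on $10,000,000 that is $191,900.

$191,900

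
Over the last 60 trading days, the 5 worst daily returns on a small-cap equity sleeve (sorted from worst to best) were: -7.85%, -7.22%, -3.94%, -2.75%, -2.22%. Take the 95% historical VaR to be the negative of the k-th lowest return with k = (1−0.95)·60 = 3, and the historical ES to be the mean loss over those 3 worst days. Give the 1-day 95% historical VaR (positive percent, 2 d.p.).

k = 3; the 3rd lowest return is -3.94%, so VaR = 3.94%.

3.94%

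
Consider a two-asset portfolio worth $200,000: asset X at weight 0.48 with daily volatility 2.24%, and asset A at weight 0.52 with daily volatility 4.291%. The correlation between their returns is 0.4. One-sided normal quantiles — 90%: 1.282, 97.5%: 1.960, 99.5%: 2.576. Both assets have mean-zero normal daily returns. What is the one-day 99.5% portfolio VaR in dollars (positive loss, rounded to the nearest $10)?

$14,620

σ_p² = 0.48²·2.24² + 0.52²·4.291² + 2·0.4·0.48·0.52·2.24·4.291 = 8.0541 (%²).
σ_p = √8.0541 = 2.838%.
VaR = 2.576 × 2.838% = 7.311%; on $200,000 that is $14,622.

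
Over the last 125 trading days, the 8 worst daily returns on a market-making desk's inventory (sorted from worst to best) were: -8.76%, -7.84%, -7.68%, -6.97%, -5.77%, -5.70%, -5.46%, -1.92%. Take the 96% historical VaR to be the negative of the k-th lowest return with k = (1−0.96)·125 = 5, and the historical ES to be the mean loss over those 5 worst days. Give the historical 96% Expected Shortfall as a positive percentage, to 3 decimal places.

The 5 worst returns sum to -37.02%.
ES = −(-37.02%) / 5 = 7.404%.

7.404%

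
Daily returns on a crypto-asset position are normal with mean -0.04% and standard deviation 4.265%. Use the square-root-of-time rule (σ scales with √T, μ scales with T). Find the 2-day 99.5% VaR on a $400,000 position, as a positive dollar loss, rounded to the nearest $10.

At 99.5%, z = 2.576.
σ_{2d} = 4.265% × √2 = 6.032%; μ_{2d} = 2 × -0.04% = -0.080%.
VaR = −(-0.080%) + 2.576 × 6.032% = 15.618%.
On $400,000: 0.15618 × $400,000 = $62,472.

$62,470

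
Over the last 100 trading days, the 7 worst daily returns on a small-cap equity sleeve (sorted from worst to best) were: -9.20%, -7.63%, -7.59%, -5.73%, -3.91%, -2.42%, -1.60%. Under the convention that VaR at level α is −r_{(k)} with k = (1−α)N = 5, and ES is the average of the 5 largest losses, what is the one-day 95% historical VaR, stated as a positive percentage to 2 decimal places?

k = 5; the 5th lowest return is -3.91%, so VaR = 3.91%.

3.91%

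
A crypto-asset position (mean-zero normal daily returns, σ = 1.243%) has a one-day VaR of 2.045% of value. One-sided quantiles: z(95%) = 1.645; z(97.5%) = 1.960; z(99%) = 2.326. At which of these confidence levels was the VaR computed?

Implied z = VaR/σ = 2.045 / 1.243 = 1.645.
This matches z(95%) = 1.645.

95%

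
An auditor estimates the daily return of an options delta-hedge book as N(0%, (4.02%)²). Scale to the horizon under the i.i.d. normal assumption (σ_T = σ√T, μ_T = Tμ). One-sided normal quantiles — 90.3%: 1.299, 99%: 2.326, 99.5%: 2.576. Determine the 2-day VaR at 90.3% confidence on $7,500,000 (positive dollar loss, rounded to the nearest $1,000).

$554,000

σ_{2d} = 4.02% × √2 = 5.685%.
VaR = 1.299 × 5.685% = 7.385%.
On $7,500,000: 0.07385 × $7,500,000 = $553,875.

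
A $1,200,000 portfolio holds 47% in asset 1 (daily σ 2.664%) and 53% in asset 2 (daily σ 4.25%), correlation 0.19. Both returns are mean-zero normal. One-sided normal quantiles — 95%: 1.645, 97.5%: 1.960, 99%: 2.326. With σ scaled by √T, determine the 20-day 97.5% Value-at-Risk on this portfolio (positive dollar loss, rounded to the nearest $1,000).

$292,000

σ_p = √(0.47²·2.664² + 0.53²·4.25² + 2·0.19·0.47·0.53·2.664·4.25) = 2.777%.
σ_{20d} = 2.777% × √20 = 12.419%.
VaR = 1.960 × 12.419% = 24.341%; on $1,200,000 that is $292,092.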